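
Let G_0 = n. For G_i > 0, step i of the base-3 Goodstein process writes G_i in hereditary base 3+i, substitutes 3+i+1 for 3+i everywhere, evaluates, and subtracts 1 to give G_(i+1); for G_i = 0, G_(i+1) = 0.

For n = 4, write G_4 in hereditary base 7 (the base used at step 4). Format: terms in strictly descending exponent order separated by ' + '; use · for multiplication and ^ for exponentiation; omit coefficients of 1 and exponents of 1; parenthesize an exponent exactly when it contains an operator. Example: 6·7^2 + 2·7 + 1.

2

i=0: 4 = 3 + 1 (b=3); 3→4: 4 + 1 = 5; 5−1 = 4
i=1: 4 = 4 (b=4); 4→5: 5 = 5; 5−1 = 4
i=2: 4 = 4 (b=5); 5→6: 4 = 4; 4−1 = 3
i=3: 3 = 3 (b=6); 6→7: 3 = 3; 3−1 = 2
i=4: 2 = 2 (b=7); 7→8: 2 = 2; 2−1 = 1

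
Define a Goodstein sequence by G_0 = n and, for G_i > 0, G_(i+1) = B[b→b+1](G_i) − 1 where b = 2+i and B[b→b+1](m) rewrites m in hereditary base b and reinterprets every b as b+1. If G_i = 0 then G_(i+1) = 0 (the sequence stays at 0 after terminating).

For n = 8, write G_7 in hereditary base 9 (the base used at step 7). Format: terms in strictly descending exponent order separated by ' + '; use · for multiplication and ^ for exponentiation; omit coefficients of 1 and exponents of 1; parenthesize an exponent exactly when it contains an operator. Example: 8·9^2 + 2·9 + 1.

8 —HB2→ 2^(2 + 1) —bump→ 3^(3 + 1) = 81 —(−1)→ 80
80 —HB3→ 2·3^3 + 2·3^2 + 2·3 + 2 —bump→ 2·4^4 + 2·4^2 + 2·4 + 2 = 554 —(−1)→ 553
553 —HB4→ 2·4^4 + 2·4^2 + 2·4 + 1 —bump→ 2·5^5 + 2·5^2 + 2·5 + 1 = 6311 —(−1)→ 6310
6310 —HB5→ 2·5^5 + 2·5^2 + 2·5 —bump→ 2·6^6 + 2·6^2 + 2·6 = 93396 —(−1)→ 93395
93395 —HB6→ 2·6^6 + 2·6^2 + 6 + 5 —bump→ 2·7^7 + 2·7^2 + 7 + 5 = 1647196 —(−1)→ 1647195
1647195 —HB7→ 2·7^7 + 2·7^2 + 7 + 4 —bump→ 2·8^8 + 2·8^2 + 8 + 4 = 33554572 —(−1)→ 33554571
33554571 —HB8→ 2·8^8 + 2·8^2 + 8 + 3 —bump→ 2·9^9 + 2·9^2 + 9 + 3 = 774841152 —(−1)→ 774841151
774841151 —HB9→ 2·9^9 + 2·9^2 + 9 + 2 —bump→ 2·10^10 + 2·10^2 + 10 + 2 = 20000000212 —(−1)→ 20000000211

2·9^9 + 2·9^2 + 9 + 2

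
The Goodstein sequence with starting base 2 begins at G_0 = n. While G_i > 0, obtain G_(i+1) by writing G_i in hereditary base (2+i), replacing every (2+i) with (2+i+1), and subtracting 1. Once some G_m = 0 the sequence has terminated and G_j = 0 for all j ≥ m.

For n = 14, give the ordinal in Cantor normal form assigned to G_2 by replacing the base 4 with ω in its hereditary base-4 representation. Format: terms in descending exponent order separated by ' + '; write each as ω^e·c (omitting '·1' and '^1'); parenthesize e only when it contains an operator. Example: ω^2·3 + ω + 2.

ω^(ω + 1) + ω^ω + 1

[0] 14 ≡ 2^(2 + 1) + 2^2 + 2 (base 2). Lift 3: 111. −1: 110.
[1] 110 ≡ 3^(3 + 1) + 3^3 + 2 (base 3). Lift 4: 1282. −1: 1281.
[2] 1281 ≡ 4^(4 + 1) + 4^4 + 1 (base 4). Lift 5: 18751. −1: 18750.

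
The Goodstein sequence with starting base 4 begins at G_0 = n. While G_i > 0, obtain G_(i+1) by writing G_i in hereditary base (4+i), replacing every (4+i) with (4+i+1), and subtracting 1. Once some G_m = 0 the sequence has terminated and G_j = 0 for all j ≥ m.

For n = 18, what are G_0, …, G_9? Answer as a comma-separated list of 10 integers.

18, 26, 36, 48, 53, 58, 63, 68, 73, 78

G_0 = 18. HB_4(18) = 4^2 + 2. Bump = 27. G_1 = 26.
G_1 = 26. HB_5(26) = 5^2 + 1. Bump = 37. G_2 = 36.
G_2 = 36. HB_6(36) = 6^2. Bump = 49. G_3 = 48.
G_3 = 48. HB_7(48) = 6·7 + 6. Bump = 54. G_4 = 53.
G_4 = 53. HB_8(53) = 6·8 + 5. Bump = 59. G_5 = 58.
G_5 = 58. HB_9(58) = 6·9 + 4. Bump = 64. G_6 = 63.
G_6 = 63. HB_10(63) = 6·10 + 3. Bump = 69. G_7 = 68.
G_7 = 68. HB_11(68) = 6·11 + 2. Bump = 74. G_8 = 73.
G_8 = 73. HB_12(73) = 6·12 + 1. Bump = 79. G_9 = 78.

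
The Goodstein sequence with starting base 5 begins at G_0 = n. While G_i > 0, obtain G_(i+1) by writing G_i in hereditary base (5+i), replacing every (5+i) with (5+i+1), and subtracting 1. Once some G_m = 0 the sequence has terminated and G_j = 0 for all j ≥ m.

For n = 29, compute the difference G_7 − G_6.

29 —HB5→ 5^2 + 4 —bump→ 6^2 + 4 = 40 —(−1)→ 39
39 —HB6→ 6^2 + 3 —bump→ 7^2 + 3 = 52 —(−1)→ 51
51 —HB7→ 7^2 + 2 —bump→ 8^2 + 2 = 66 —(−1)→ 65
65 —HB8→ 8^2 + 1 —bump→ 9^2 + 1 = 82 —(−1)→ 81
81 —HB9→ 9^2 —bump→ 10^2 = 100 —(−1)→ 99
99 —HB10→ 9·10 + 9 —bump→ 9·11 + 9 = 108 —(−1)→ 107
107 —HB11→ 9·11 + 8 —bump→ 9·12 + 8 = 116 —(−1)→ 115

8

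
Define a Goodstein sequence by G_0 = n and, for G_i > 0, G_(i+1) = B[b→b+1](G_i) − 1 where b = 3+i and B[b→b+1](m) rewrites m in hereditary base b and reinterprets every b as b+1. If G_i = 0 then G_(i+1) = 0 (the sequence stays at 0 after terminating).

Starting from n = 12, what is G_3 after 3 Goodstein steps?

G_0 = 12. HB_3(12) = 3^2 + 3. Bump = 20. G_1 = 19.
G_1 = 19. HB_4(19) = 4^2 + 3. Bump = 28. G_2 = 27.
G_2 = 27. HB_5(27) = 5^2 + 2. Bump = 38. G_3 = 37.

37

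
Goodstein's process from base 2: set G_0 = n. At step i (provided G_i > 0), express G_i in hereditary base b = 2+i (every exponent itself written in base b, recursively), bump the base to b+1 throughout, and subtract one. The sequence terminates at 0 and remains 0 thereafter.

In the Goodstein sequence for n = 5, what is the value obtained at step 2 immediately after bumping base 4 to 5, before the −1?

468

base 2: 5 = 2^2 + 1; at 3: 3^3 + 1 = 28; next = 27
base 3: 27 = 3^3; at 4: 4^4 = 256; next = 255
base 4: 255 = 3·4^3 + 3·4^2 + 3·4 + 3; at 5: 3·5^3 + 3·5^2 + 3·5 + 3 = 468; next = 467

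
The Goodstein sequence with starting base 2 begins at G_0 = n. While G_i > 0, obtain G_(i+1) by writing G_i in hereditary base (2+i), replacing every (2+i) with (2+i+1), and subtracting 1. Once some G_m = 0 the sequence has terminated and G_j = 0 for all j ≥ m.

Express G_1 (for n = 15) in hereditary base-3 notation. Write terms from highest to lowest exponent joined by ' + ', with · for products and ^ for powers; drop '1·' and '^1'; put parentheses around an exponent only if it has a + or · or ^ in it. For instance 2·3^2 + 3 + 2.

3^(3 + 1) + 3^3 + 3

[0] 15 ≡ 2^(2 + 1) + 2^2 + 2 + 1 (base 2). Lift 3: 112. −1: 111.
[1] 111 ≡ 3^(3 + 1) + 3^3 + 3 (base 3). Lift 4: 1284. −1: 1283.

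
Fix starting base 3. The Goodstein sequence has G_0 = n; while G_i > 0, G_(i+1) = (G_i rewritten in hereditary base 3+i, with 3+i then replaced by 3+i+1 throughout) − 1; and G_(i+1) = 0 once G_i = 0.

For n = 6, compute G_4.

7

G_0=6  [base 3] 2·3  →[3↦4]→  2·4 = 8  −1 ⇒ G_1=7
G_1=7  [base 4] 4 + 3  →[4↦5]→  5 + 3 = 8  −1 ⇒ G_2=7
G_2=7  [base 5] 5 + 2  →[5↦6]→  6 + 2 = 8  −1 ⇒ G_3=7
G_3=7  [base 6] 6 + 1  →[6↦7]→  7 + 1 = 8  −1 ⇒ G_4=7
G_4=7  [base 7] 7  →[7↦8]→  8 = 8  −1 ⇒ G_5=7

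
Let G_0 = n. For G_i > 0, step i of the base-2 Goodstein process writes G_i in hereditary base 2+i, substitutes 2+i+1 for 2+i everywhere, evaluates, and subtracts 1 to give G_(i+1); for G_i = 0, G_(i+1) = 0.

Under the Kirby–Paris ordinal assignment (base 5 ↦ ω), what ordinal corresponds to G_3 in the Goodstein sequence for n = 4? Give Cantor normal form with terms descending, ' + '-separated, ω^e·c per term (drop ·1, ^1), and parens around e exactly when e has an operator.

G_0=4  [base 2] 2^2  →[2↦3]→  3^3 = 27  −1 ⇒ G_1=26
G_1=26  [base 3] 2·3^2 + 2·3 + 2  →[3↦4]→  2·4^2 + 2·4 + 2 = 42  −1 ⇒ G_2=41
G_2=41  [base 4] 2·4^2 + 2·4 + 1  →[4↦5]→  2·5^2 + 2·5 + 1 = 61  −1 ⇒ G_3=60
G_3=60  [base 5] 2·5^2 + 2·5  →[5↦6]→  2·6^2 + 2·6 = 84  −1 ⇒ G_4=83

ω^2·2 + ω·2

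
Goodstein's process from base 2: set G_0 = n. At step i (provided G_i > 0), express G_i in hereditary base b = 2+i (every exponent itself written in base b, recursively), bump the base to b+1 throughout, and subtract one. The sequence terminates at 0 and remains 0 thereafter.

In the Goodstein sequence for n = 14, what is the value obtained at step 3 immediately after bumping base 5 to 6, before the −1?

G_0=14  [base 2] 2^(2 + 1) + 2^2 + 2  →[2↦3]→  3^(3 + 1) + 3^3 + 3 = 111  −1 ⇒ G_1=110
G_1=110  [base 3] 3^(3 + 1) + 3^3 + 2  →[3↦4]→  4^(4 + 1) + 4^4 + 2 = 1282  −1 ⇒ G_2=1281
G_2=1281  [base 4] 4^(4 + 1) + 4^4 + 1  →[4↦5]→  5^(5 + 1) + 5^5 + 1 = 18751  −1 ⇒ G_3=18750
G_3=18750  [base 5] 5^(5 + 1) + 5^5  →[5↦6]→  6^(6 + 1) + 6^6 = 326592  −1 ⇒ G_4=326591

326592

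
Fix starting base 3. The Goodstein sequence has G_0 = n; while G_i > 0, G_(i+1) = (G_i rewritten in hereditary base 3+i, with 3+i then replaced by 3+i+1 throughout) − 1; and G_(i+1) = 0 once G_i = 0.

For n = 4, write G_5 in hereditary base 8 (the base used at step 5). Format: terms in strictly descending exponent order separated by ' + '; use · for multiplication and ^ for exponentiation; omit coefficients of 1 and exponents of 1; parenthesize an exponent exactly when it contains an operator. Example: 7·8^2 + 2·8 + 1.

1

G_0 = 4. HB_3(4) = 3 + 1. Bump = 5. G_1 = 4.
G_1 = 4. HB_4(4) = 4. Bump = 5. G_2 = 4.
G_2 = 4. HB_5(4) = 4. Bump = 4. G_3 = 3.
G_3 = 3. HB_6(3) = 3. Bump = 3. G_4 = 2.
G_4 = 2. HB_7(2) = 2. Bump = 2. G_5 = 1.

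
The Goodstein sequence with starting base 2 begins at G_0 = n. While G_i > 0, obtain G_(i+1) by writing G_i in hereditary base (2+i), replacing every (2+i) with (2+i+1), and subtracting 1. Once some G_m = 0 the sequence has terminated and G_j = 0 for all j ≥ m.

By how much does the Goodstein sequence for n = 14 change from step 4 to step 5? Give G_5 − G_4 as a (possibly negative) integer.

base 2: 14 = 2^(2 + 1) + 2^2 + 2; at 3: 3^(3 + 1) + 3^3 + 3 = 111; next = 110
base 3: 110 = 3^(3 + 1) + 3^3 + 2; at 4: 4^(4 + 1) + 4^4 + 2 = 1282; next = 1281
base 4: 1281 = 4^(4 + 1) + 4^4 + 1; at 5: 5^(5 + 1) + 5^5 + 1 = 18751; next = 18750
base 5: 18750 = 5^(5 + 1) + 5^5; at 6: 6^(6 + 1) + 6^6 = 326592; next = 326591
base 6: 326591 = 6^(6 + 1) + 5·6^5 + 5·6^4 + 5·6^3 + 5·6^2 + 5·6 + 5; at 7: 7^(7 + 1) + 5·7^5 + 5·7^4 + 5·7^3 + 5·7^2 + 5·7 + 5 = 5862841; next = 5862840

5536249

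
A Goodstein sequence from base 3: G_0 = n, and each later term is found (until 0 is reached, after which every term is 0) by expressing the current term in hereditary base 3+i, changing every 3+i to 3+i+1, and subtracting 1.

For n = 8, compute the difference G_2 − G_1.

1

G_0 = 8. HB_3(8) = 2·3 + 2. Bump = 10. G_1 = 9.
G_1 = 9. HB_4(9) = 2·4 + 1. Bump = 11. G_2 = 10.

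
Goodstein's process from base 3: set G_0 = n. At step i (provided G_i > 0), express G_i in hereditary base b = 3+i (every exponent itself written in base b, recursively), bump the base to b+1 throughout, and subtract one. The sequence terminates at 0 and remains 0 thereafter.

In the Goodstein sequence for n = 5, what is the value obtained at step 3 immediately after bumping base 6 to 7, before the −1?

5

base 3: 5 = 3 + 2; at 4: 4 + 2 = 6; next = 5
base 4: 5 = 4 + 1; at 5: 5 + 1 = 6; next = 5
base 5: 5 = 5; at 6: 6 = 6; next = 5
base 6: 5 = 5; at 7: 5 = 5; next = 4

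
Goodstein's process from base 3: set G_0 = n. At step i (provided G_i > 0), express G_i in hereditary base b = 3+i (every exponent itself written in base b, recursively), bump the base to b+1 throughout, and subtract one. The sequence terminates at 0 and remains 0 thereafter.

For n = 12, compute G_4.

49

step 0: 12 = 3^2 + 3; sub 4 for 3: 4^2 + 4; = 20; G_1 = 20−1 = 19
step 1: 19 = 4^2 + 3; sub 5 for 4: 5^2 + 3; = 28; G_2 = 28−1 = 27
step 2: 27 = 5^2 + 2; sub 6 for 5: 6^2 + 2; = 38; G_3 = 38−1 = 37
step 3: 37 = 6^2 + 1; sub 7 for 6: 7^2 + 1; = 50; G_4 = 50−1 = 49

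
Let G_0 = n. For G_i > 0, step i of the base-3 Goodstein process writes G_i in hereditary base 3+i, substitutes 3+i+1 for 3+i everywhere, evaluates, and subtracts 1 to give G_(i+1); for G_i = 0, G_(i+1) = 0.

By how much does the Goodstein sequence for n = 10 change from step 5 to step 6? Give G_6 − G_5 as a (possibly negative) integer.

3

base 3: 10 = 3^2 + 1; at 4: 4^2 + 1 = 17; next = 16
base 4: 16 = 4^2; at 5: 5^2 = 25; next = 24
base 5: 24 = 4·5 + 4; at 6: 4·6 + 4 = 28; next = 27
base 6: 27 = 4·6 + 3; at 7: 4·7 + 3 = 31; next = 30
base 7: 30 = 4·7 + 2; at 8: 4·8 + 2 = 34; next = 33
base 8: 33 = 4·8 + 1; at 9: 4·9 + 1 = 37; next = 36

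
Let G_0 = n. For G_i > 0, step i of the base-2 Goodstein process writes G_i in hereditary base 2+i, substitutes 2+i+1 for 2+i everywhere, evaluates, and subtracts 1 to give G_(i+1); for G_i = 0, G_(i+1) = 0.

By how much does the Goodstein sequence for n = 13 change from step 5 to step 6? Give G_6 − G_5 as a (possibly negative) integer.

128453481

13 —HB2→ 2^(2 + 1) + 2^2 + 1 —bump→ 3^(3 + 1) + 3^3 + 1 = 109 —(−1)→ 108
108 —HB3→ 3^(3 + 1) + 3^3 —bump→ 4^(4 + 1) + 4^4 = 1280 —(−1)→ 1279
1279 —HB4→ 4^(4 + 1) + 3·4^3 + 3·4^2 + 3·4 + 3 —bump→ 5^(5 + 1) + 3·5^3 + 3·5^2 + 3·5 + 3 = 16093 —(−1)→ 16092
16092 —HB5→ 5^(5 + 1) + 3·5^3 + 3·5^2 + 3·5 + 2 —bump→ 6^(6 + 1) + 3·6^3 + 3·6^2 + 3·6 + 2 = 280712 —(−1)→ 280711
280711 —HB6→ 6^(6 + 1) + 3·6^3 + 3·6^2 + 3·6 + 1 —bump→ 7^(7 + 1) + 3·7^3 + 3·7^2 + 3·7 + 1 = 5765999 —(−1)→ 5765998
5765998 —HB7→ 7^(7 + 1) + 3·7^3 + 3·7^2 + 3·7 —bump→ 8^(8 + 1) + 3·8^3 + 3·8^2 + 3·8 = 134219480 —(−1)→ 134219479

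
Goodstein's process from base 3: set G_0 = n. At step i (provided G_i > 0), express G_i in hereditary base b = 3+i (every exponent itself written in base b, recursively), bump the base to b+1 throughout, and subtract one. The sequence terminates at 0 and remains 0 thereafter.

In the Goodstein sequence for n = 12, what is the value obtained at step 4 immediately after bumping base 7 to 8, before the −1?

G_0 = 12. HB_3(12) = 3^2 + 3. Bump = 20. G_1 = 19.
G_1 = 19. HB_4(19) = 4^2 + 3. Bump = 28. G_2 = 27.
G_2 = 27. HB_5(27) = 5^2 + 2. Bump = 38. G_3 = 37.
G_3 = 37. HB_6(37) = 6^2 + 1. Bump = 50. G_4 = 49.
G_4 = 49. HB_7(49) = 7^2. Bump = 64. G_5 = 63.

64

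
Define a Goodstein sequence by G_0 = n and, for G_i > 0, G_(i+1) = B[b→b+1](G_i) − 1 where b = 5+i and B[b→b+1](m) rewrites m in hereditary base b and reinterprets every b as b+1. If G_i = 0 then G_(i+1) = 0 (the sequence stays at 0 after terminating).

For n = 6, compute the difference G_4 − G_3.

G_0=6  [base 5] 5 + 1  →[5↦6]→  6 + 1 = 7  −1 ⇒ G_1=6
G_1=6  [base 6] 6  →[6↦7]→  7 = 7  −1 ⇒ G_2=6
G_2=6  [base 7] 6  →[7↦8]→  6 = 6  −1 ⇒ G_3=5
G_3=5  [base 8] 5  →[8↦9]→  5 = 5  −1 ⇒ G_4=4

-1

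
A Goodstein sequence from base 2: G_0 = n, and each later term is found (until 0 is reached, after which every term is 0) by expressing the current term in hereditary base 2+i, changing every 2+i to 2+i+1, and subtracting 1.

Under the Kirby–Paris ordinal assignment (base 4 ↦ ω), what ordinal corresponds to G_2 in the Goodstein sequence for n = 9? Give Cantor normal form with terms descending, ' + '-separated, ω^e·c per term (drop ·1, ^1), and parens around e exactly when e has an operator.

ω^ω·3 + ω^3·3 + ω^2·3 + ω·3 + 3

G_0=9  [base 2] 2^(2 + 1) + 1  →[2↦3]→  3^(3 + 1) + 1 = 82  −1 ⇒ G_1=81
G_1=81  [base 3] 3^(3 + 1)  →[3↦4]→  4^(4 + 1) = 1024  −1 ⇒ G_2=1023
G_2=1023  [base 4] 3·4^4 + 3·4^3 + 3·4^2 + 3·4 + 3  →[4↦5]→  3·5^5 + 3·5^3 + 3·5^2 + 3·5 + 3 = 9843  −1 ⇒ G_3=9842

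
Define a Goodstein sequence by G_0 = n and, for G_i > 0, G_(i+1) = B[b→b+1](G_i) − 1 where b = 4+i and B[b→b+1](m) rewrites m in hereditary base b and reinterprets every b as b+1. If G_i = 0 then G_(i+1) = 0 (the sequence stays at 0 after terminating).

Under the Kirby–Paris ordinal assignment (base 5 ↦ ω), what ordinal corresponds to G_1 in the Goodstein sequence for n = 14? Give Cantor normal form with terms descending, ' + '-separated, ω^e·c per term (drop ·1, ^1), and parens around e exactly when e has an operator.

ω·3 + 1

G_0=14  [base 4] 3·4 + 2  →[4↦5]→  3·5 + 2 = 17  −1 ⇒ G_1=16
G_1=16  [base 5] 3·5 + 1  →[5↦6]→  3·6 + 1 = 19  −1 ⇒ G_2=18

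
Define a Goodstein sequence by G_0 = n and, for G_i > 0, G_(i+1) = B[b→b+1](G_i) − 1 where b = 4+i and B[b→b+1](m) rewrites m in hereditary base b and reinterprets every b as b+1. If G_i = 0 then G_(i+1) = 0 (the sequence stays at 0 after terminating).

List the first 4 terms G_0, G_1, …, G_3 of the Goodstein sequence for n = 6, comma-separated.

6, 6, 6, 6

step 0: 6 = 4 + 2; sub 5 for 4: 5 + 2; = 7; G_1 = 7−1 = 6
step 1: 6 = 5 + 1; sub 6 for 5: 6 + 1; = 7; G_2 = 7−1 = 6
step 2: 6 = 6; sub 7 for 6: 7; = 7; G_3 = 7−1 = 6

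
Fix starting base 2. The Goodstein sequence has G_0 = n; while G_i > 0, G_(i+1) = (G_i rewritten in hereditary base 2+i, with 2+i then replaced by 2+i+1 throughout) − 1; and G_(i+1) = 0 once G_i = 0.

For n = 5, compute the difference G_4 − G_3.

[0] 5 ≡ 2^2 + 1 (base 2). Lift 3: 28. −1: 27.
[1] 27 ≡ 3^3 (base 3). Lift 4: 256. −1: 255.
[2] 255 ≡ 3·4^3 + 3·4^2 + 3·4 + 3 (base 4). Lift 5: 468. −1: 467.
[3] 467 ≡ 3·5^3 + 3·5^2 + 3·5 + 2 (base 5). Lift 6: 776. −1: 775.

308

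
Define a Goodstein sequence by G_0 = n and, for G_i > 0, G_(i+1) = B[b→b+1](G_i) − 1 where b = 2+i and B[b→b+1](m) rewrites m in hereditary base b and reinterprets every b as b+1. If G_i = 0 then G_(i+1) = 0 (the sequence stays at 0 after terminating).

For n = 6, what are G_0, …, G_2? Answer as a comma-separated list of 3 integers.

6, 29, 257

(0) 6|_2 = 2^2 + 2 ↦ 3^3 + 3|_3 = 30 ⇒ 29
(1) 29|_3 = 3^3 + 2 ↦ 4^4 + 2|_4 = 258 ⇒ 257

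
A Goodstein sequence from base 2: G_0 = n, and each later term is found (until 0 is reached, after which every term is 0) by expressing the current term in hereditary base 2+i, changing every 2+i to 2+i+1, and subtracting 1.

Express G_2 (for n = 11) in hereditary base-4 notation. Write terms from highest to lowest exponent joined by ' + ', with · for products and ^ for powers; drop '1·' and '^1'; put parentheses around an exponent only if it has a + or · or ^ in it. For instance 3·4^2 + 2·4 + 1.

base 2: 11 = 2^(2 + 1) + 2 + 1; at 3: 3^(3 + 1) + 3 + 1 = 85; next = 84
base 3: 84 = 3^(3 + 1) + 3; at 4: 4^(4 + 1) + 4 = 1028; next = 1027

4^(4 + 1) + 3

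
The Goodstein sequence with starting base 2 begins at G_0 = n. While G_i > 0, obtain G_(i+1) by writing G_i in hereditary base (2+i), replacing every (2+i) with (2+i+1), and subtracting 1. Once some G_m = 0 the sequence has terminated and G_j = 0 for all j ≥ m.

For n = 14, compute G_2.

1281

G_0 = 14. HB_2(14) = 2^(2 + 1) + 2^2 + 2. Bump = 111. G_1 = 110.
G_1 = 110. HB_3(110) = 3^(3 + 1) + 3^3 + 2. Bump = 1282. G_2 = 1281.
G_2 = 1281. HB_4(1281) = 4^(4 + 1) + 4^4 + 1. Bump = 18751. G_3 = 18750.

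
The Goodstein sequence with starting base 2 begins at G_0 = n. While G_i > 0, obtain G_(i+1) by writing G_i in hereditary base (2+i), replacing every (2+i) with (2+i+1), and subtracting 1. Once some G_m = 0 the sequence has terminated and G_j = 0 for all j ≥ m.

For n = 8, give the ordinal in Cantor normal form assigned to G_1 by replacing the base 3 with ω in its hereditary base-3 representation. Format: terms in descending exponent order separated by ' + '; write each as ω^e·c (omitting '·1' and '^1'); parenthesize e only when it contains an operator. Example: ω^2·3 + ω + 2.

G_0=8  [base 2] 2^(2 + 1)  →[2↦3]→  3^(3 + 1) = 81  −1 ⇒ G_1=80
G_1=80  [base 3] 2·3^3 + 2·3^2 + 2·3 + 2  →[3↦4]→  2·4^4 + 2·4^2 + 2·4 + 2 = 554  −1 ⇒ G_2=553

ω^ω·2 + ω^2·2 + ω·2 + 2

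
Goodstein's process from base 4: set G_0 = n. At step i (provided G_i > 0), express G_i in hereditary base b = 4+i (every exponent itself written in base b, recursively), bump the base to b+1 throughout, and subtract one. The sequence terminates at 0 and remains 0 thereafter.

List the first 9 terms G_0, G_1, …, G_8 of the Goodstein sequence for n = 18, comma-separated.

18 —HB4→ 4^2 + 2 —bump→ 5^2 + 2 = 27 —(−1)→ 26
26 —HB5→ 5^2 + 1 —bump→ 6^2 + 1 = 37 —(−1)→ 36
36 —HB6→ 6^2 —bump→ 7^2 = 49 —(−1)→ 48
48 —HB7→ 6·7 + 6 —bump→ 6·8 + 6 = 54 —(−1)→ 53
53 —HB8→ 6·8 + 5 —bump→ 6·9 + 5 = 59 —(−1)→ 58
58 —HB9→ 6·9 + 4 —bump→ 6·10 + 4 = 64 —(−1)→ 63
63 —HB10→ 6·10 + 3 —bump→ 6·11 + 3 = 69 —(−1)→ 68
68 —HB11→ 6·11 + 2 —bump→ 6·12 + 2 = 74 —(−1)→ 73

18, 26, 36, 48, 53, 58, 63, 68, 73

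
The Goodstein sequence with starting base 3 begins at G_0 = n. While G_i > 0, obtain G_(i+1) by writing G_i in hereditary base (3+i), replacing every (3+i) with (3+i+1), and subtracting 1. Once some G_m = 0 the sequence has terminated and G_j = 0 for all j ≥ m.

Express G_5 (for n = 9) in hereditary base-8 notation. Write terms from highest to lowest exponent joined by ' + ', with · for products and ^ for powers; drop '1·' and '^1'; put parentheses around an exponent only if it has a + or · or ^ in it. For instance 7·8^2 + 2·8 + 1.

2·8 + 7

9 —HB3→ 3^2 —bump→ 4^2 = 16 —(−1)→ 15
15 —HB4→ 3·4 + 3 —bump→ 3·5 + 3 = 18 —(−1)→ 17
17 —HB5→ 3·5 + 2 —bump→ 3·6 + 2 = 20 —(−1)→ 19
19 —HB6→ 3·6 + 1 —bump→ 3·7 + 1 = 22 —(−1)→ 21
21 —HB7→ 3·7 —bump→ 3·8 = 24 —(−1)→ 23
23 —HB8→ 2·8 + 7 —bump→ 2·9 + 7 = 25 —(−1)→ 24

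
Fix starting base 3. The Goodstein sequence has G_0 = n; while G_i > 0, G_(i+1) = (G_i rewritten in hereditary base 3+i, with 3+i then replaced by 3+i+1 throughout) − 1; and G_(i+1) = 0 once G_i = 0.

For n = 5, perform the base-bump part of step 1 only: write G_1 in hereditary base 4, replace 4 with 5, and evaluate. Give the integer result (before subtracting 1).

[0] 5 ≡ 3 + 2 (base 3). Lift 4: 6. −1: 5.
[1] 5 ≡ 4 + 1 (base 4). Lift 5: 6. −1: 5.

6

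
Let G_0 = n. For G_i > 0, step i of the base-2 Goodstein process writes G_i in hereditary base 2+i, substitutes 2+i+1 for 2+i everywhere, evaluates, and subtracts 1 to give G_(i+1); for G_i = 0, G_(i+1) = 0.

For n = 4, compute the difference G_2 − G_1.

15

base 2: 4 = 2^2; at 3: 3^3 = 27; next = 26
base 3: 26 = 2·3^2 + 2·3 + 2; at 4: 2·4^2 + 2·4 + 2 = 42; next = 41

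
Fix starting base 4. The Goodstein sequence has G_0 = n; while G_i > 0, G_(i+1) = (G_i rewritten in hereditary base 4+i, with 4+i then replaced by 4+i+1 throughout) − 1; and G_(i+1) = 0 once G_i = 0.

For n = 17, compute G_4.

43

step 0: 17 = 4^2 + 1; sub 5 for 4: 5^2 + 1; = 26; G_1 = 26−1 = 25
step 1: 25 = 5^2; sub 6 for 5: 6^2; = 36; G_2 = 36−1 = 35
step 2: 35 = 5·6 + 5; sub 7 for 6: 5·7 + 5; = 40; G_3 = 40−1 = 39
step 3: 39 = 5·7 + 4; sub 8 for 7: 5·8 + 4; = 44; G_4 = 44−1 = 43
step 4: 43 = 5·8 + 3; sub 9 for 8: 5·9 + 3; = 48; G_5 = 48−1 = 47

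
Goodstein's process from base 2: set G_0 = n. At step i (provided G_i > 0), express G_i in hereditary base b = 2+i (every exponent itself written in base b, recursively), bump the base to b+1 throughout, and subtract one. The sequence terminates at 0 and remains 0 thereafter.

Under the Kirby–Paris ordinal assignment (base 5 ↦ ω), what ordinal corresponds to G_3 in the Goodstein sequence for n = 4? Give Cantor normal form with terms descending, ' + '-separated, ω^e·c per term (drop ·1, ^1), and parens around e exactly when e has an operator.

G_0 = 4. HB_2(4) = 2^2. Bump = 27. G_1 = 26.
G_1 = 26. HB_3(26) = 2·3^2 + 2·3 + 2. Bump = 42. G_2 = 41.
G_2 = 41. HB_4(41) = 2·4^2 + 2·4 + 1. Bump = 61. G_3 = 60.
G_3 = 60. HB_5(60) = 2·5^2 + 2·5. Bump = 84. G_4 = 83.

ω^2·2 + ω·2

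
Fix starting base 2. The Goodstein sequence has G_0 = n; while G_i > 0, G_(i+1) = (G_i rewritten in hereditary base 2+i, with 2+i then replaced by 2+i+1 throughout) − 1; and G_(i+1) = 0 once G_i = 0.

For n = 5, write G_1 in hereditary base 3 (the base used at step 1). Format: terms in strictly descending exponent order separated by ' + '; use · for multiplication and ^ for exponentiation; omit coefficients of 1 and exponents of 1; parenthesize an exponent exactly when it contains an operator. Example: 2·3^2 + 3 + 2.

step 0: 5 = 2^2 + 1; sub 3 for 2: 3^3 + 1; = 28; G_1 = 28−1 = 27
step 1: 27 = 3^3; sub 4 for 3: 4^4; = 256; G_2 = 256−1 = 255

3^3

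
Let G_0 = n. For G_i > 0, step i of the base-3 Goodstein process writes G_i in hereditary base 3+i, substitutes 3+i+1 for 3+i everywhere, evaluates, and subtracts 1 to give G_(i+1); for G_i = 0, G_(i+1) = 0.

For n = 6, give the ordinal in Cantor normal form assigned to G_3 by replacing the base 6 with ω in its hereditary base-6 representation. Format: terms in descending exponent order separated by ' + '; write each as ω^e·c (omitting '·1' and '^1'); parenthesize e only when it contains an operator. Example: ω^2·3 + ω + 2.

i=0: 6 = 2·3 (b=3); 3→4: 2·4 = 8; 8−1 = 7
i=1: 7 = 4 + 3 (b=4); 4→5: 5 + 3 = 8; 8−1 = 7
i=2: 7 = 5 + 2 (b=5); 5→6: 6 + 2 = 8; 8−1 = 7
i=3: 7 = 6 + 1 (b=6); 6→7: 7 + 1 = 8; 8−1 = 7

ω + 1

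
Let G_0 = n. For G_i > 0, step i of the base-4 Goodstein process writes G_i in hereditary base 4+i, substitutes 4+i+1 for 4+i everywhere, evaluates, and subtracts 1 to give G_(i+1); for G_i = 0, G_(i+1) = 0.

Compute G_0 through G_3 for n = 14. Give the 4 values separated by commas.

14, 16, 18, 20

base 4: 14 = 3·4 + 2; at 5: 3·5 + 2 = 17; next = 16
base 5: 16 = 3·5 + 1; at 6: 3·6 + 1 = 19; next = 18
base 6: 18 = 3·6; at 7: 3·7 = 21; next = 20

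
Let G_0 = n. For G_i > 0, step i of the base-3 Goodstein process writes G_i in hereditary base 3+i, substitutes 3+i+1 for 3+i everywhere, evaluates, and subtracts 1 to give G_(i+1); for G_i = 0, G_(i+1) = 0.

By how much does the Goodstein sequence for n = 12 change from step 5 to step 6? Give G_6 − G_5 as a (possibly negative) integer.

base 3: 12 = 3^2 + 3; at 4: 4^2 + 4 = 20; next = 19
base 4: 19 = 4^2 + 3; at 5: 5^2 + 3 = 28; next = 27
base 5: 27 = 5^2 + 2; at 6: 6^2 + 2 = 38; next = 37
base 6: 37 = 6^2 + 1; at 7: 7^2 + 1 = 50; next = 49
base 7: 49 = 7^2; at 8: 8^2 = 64; next = 63
base 8: 63 = 7·8 + 7; at 9: 7·9 + 7 = 70; next = 69

6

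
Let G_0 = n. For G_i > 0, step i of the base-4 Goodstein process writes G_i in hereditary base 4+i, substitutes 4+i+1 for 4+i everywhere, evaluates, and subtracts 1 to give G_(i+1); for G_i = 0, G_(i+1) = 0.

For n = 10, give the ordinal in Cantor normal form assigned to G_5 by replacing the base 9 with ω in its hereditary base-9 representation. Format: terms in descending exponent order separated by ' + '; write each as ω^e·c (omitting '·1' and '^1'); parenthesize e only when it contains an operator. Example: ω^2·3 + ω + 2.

ω + 4

base 4: 10 = 2·4 + 2; at 5: 2·5 + 2 = 12; next = 11
base 5: 11 = 2·5 + 1; at 6: 2·6 + 1 = 13; next = 12
base 6: 12 = 2·6; at 7: 2·7 = 14; next = 13
base 7: 13 = 7 + 6; at 8: 8 + 6 = 14; next = 13
base 8: 13 = 8 + 5; at 9: 9 + 5 = 14; next = 13
base 9: 13 = 9 + 4; at 10: 10 + 4 = 14; next = 13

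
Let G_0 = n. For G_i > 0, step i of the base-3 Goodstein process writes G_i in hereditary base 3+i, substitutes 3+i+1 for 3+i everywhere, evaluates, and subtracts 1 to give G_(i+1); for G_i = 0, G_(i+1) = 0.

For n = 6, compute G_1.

7

[0] 6 ≡ 2·3 (base 3). Lift 4: 8. −1: 7.
[1] 7 ≡ 4 + 3 (base 4). Lift 5: 8. −1: 7.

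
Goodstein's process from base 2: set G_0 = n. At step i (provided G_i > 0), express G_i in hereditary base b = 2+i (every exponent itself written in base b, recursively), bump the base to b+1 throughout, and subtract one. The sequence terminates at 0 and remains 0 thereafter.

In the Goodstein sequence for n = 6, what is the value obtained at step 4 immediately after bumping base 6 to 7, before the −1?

G_0=6  [base 2] 2^2 + 2  →[2↦3]→  3^3 + 3 = 30  −1 ⇒ G_1=29
G_1=29  [base 3] 3^3 + 2  →[3↦4]→  4^4 + 2 = 258  −1 ⇒ G_2=257
G_2=257  [base 4] 4^4 + 1  →[4↦5]→  5^5 + 1 = 3126  −1 ⇒ G_3=3125
G_3=3125  [base 5] 5^5  →[5↦6]→  6^6 = 46656  −1 ⇒ G_4=46655

98040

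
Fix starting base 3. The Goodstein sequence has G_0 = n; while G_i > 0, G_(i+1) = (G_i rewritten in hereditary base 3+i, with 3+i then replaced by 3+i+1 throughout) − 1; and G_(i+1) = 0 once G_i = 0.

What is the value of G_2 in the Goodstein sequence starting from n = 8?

i=0: 8 = 2·3 + 2 (b=3); 3→4: 2·4 + 2 = 10; 10−1 = 9
i=1: 9 = 2·4 + 1 (b=4); 4→5: 2·5 + 1 = 11; 11−1 = 10
i=2: 10 = 2·5 (b=5); 5→6: 2·6 = 12; 12−1 = 11

10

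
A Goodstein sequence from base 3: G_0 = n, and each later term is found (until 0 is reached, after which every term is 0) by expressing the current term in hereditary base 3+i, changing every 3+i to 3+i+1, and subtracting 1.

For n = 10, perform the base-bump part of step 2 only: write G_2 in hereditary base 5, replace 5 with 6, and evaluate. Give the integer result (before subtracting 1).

28

G_0=10  [base 3] 3^2 + 1  →[3↦4]→  4^2 + 1 = 17  −1 ⇒ G_1=16
G_1=16  [base 4] 4^2  →[4↦5]→  5^2 = 25  −1 ⇒ G_2=24
G_2=24  [base 5] 4·5 + 4  →[5↦6]→  4·6 + 4 = 28  −1 ⇒ G_3=27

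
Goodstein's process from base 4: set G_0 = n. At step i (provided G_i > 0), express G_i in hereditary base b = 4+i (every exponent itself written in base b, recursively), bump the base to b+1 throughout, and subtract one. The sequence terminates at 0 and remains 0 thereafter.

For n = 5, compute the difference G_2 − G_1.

0

base 4: 5 = 4 + 1; at 5: 5 + 1 = 6; next = 5
base 5: 5 = 5; at 6: 6 = 6; next = 5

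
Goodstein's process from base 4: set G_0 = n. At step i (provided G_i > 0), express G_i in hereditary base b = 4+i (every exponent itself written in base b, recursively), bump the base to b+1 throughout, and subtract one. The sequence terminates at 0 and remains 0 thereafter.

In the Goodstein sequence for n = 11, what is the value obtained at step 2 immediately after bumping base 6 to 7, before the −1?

15

(0) 11|_4 = 2·4 + 3 ↦ 2·5 + 3|_5 = 13 ⇒ 12
(1) 12|_5 = 2·5 + 2 ↦ 2·6 + 2|_6 = 14 ⇒ 13
(2) 13|_6 = 2·6 + 1 ↦ 2·7 + 1|_7 = 15 ⇒ 14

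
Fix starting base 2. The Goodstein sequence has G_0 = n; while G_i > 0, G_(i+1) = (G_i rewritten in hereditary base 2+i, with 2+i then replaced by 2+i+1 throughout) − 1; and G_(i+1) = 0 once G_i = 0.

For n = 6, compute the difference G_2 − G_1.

base 2: 6 = 2^2 + 2; at 3: 3^3 + 3 = 30; next = 29
base 3: 29 = 3^3 + 2; at 4: 4^4 + 2 = 258; next = 257

228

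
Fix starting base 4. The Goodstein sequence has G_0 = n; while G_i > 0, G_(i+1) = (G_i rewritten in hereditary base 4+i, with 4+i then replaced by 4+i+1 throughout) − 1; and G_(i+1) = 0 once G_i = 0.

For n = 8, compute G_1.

step 0: 8 = 2·4; sub 5 for 4: 2·5; = 10; G_1 = 10−1 = 9
step 1: 9 = 5 + 4; sub 6 for 5: 6 + 4; = 10; G_2 = 10−1 = 9

9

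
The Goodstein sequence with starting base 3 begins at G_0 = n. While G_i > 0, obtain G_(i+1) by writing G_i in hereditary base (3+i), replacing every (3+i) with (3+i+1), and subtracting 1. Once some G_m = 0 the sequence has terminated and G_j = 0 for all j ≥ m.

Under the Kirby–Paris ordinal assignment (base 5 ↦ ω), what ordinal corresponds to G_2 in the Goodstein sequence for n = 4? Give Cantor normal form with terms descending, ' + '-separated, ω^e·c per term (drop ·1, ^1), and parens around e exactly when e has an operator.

4

(0) 4|_3 = 3 + 1 ↦ 4 + 1|_4 = 5 ⇒ 4
(1) 4|_4 = 4 ↦ 5|_5 = 5 ⇒ 4
(2) 4|_5 = 4 ↦ 4|_6 = 4 ⇒ 3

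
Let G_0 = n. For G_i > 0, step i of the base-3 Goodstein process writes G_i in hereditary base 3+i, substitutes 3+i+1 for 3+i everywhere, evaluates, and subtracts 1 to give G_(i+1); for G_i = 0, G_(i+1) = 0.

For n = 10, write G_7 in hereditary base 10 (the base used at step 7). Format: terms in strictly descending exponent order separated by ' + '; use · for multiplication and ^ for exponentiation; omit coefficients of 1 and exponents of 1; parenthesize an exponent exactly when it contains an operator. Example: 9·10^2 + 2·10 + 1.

3·10 + 9

G_0 = 10. HB_3(10) = 3^2 + 1. Bump = 17. G_1 = 16.
G_1 = 16. HB_4(16) = 4^2. Bump = 25. G_2 = 24.
G_2 = 24. HB_5(24) = 4·5 + 4. Bump = 28. G_3 = 27.
G_3 = 27. HB_6(27) = 4·6 + 3. Bump = 31. G_4 = 30.
G_4 = 30. HB_7(30) = 4·7 + 2. Bump = 34. G_5 = 33.
G_5 = 33. HB_8(33) = 4·8 + 1. Bump = 37. G_6 = 36.
G_6 = 36. HB_9(36) = 4·9. Bump = 40. G_7 = 39.
G_7 = 39. HB_10(39) = 3·10 + 9. Bump = 42. G_8 = 41.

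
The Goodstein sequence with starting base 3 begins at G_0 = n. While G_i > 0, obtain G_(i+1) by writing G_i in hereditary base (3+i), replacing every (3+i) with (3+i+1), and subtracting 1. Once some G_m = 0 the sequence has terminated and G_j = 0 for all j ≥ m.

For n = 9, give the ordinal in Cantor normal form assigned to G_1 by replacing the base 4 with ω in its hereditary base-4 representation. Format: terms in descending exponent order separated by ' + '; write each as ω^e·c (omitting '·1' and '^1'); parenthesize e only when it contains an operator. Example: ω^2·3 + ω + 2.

G_0=9  [base 3] 3^2  →[3↦4]→  4^2 = 16  −1 ⇒ G_1=15
G_1=15  [base 4] 3·4 + 3  →[4↦5]→  3·5 + 3 = 18  −1 ⇒ G_2=17

ω·3 + 3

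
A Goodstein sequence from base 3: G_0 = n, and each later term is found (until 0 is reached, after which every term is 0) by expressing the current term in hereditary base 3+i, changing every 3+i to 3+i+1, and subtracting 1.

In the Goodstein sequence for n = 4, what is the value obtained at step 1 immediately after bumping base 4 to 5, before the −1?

5

G_0=4  [base 3] 3 + 1  →[3↦4]→  4 + 1 = 5  −1 ⇒ G_1=4
G_1=4  [base 4] 4  →[4↦5]→  5 = 5  −1 ⇒ G_2=4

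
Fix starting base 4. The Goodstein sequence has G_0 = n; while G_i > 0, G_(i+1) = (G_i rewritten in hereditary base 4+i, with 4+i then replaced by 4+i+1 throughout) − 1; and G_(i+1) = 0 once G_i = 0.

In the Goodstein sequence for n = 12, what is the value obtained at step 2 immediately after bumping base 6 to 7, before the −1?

G_0=12  [base 4] 3·4  →[4↦5]→  3·5 = 15  −1 ⇒ G_1=14
G_1=14  [base 5] 2·5 + 4  →[5↦6]→  2·6 + 4 = 16  −1 ⇒ G_2=15
G_2=15  [base 6] 2·6 + 3  →[6↦7]→  2·7 + 3 = 17  −1 ⇒ G_3=16

17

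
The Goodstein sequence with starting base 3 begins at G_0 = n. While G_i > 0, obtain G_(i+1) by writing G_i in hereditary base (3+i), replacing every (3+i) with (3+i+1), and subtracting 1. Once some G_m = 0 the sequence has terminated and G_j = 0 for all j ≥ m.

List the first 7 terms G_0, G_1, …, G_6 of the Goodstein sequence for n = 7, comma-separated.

7, 8, 9, 9, 9, 9, 9

i=0: 7 = 2·3 + 1 (b=3); 3→4: 2·4 + 1 = 9; 9−1 = 8
i=1: 8 = 2·4 (b=4); 4→5: 2·5 = 10; 10−1 = 9
i=2: 9 = 5 + 4 (b=5); 5→6: 6 + 4 = 10; 10−1 = 9
i=3: 9 = 6 + 3 (b=6); 6→7: 7 + 3 = 10; 10−1 = 9
i=4: 9 = 7 + 2 (b=7); 7→8: 8 + 2 = 10; 10−1 = 9
i=5: 9 = 8 + 1 (b=8); 8→9: 9 + 1 = 10; 10−1 = 9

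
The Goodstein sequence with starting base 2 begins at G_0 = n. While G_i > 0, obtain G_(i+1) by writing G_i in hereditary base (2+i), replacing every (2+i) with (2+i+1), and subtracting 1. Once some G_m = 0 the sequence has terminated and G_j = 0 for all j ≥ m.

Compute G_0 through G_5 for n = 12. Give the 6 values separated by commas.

12, 107, 1065, 15685, 280019, 5764910

[0] 12 ≡ 2^(2 + 1) + 2^2 (base 2). Lift 3: 108. −1: 107.
[1] 107 ≡ 3^(3 + 1) + 2·3^2 + 2·3 + 2 (base 3). Lift 4: 1066. −1: 1065.
[2] 1065 ≡ 4^(4 + 1) + 2·4^2 + 2·4 + 1 (base 4). Lift 5: 15686. −1: 15685.
[3] 15685 ≡ 5^(5 + 1) + 2·5^2 + 2·5 (base 5). Lift 6: 280020. −1: 280019.
[4] 280019 ≡ 6^(6 + 1) + 2·6^2 + 6 + 5 (base 6). Lift 7: 5764911. −1: 5764910.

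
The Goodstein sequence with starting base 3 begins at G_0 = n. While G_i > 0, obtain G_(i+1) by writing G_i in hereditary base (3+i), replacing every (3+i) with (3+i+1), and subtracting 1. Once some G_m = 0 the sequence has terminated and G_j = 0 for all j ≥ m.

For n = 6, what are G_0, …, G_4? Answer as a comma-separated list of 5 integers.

6, 7, 7, 7, 7

[0] 6 ≡ 2·3 (base 3). Lift 4: 8. −1: 7.
[1] 7 ≡ 4 + 3 (base 4). Lift 5: 8. −1: 7.
[2] 7 ≡ 5 + 2 (base 5). Lift 6: 8. −1: 7.
[3] 7 ≡ 6 + 1 (base 6). Lift 7: 8. −1: 7.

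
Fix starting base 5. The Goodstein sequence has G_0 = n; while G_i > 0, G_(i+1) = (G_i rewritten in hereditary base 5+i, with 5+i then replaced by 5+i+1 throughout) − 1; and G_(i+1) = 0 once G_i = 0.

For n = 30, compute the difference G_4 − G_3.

(0) 30|_5 = 5^2 + 5 ↦ 6^2 + 6|_6 = 42 ⇒ 41
(1) 41|_6 = 6^2 + 5 ↦ 7^2 + 5|_7 = 54 ⇒ 53
(2) 53|_7 = 7^2 + 4 ↦ 8^2 + 4|_8 = 68 ⇒ 67
(3) 67|_8 = 8^2 + 3 ↦ 9^2 + 3|_9 = 84 ⇒ 83

16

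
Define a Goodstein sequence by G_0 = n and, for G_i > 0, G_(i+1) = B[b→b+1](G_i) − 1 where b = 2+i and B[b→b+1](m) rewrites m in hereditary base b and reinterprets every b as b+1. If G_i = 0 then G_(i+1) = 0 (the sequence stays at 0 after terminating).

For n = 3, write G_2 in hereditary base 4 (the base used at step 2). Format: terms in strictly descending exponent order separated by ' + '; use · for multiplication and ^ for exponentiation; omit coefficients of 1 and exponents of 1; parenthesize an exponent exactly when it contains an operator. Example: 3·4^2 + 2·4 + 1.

3

i=0: 3 = 2 + 1 (b=2); 2→3: 3 + 1 = 4; 4−1 = 3
i=1: 3 = 3 (b=3); 3→4: 4 = 4; 4−1 = 3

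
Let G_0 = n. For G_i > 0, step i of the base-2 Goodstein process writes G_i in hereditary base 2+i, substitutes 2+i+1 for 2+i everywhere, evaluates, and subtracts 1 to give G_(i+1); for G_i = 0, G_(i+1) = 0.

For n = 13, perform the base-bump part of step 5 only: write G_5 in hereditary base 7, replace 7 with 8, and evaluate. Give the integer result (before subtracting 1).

G_0 = 13. HB_2(13) = 2^(2 + 1) + 2^2 + 1. Bump = 109. G_1 = 108.
G_1 = 108. HB_3(108) = 3^(3 + 1) + 3^3. Bump = 1280. G_2 = 1279.
G_2 = 1279. HB_4(1279) = 4^(4 + 1) + 3·4^3 + 3·4^2 + 3·4 + 3. Bump = 16093. G_3 = 16092.
G_3 = 16092. HB_5(16092) = 5^(5 + 1) + 3·5^3 + 3·5^2 + 3·5 + 2. Bump = 280712. G_4 = 280711.
G_4 = 280711. HB_6(280711) = 6^(6 + 1) + 3·6^3 + 3·6^2 + 3·6 + 1. Bump = 5765999. G_5 = 5765998.

134219480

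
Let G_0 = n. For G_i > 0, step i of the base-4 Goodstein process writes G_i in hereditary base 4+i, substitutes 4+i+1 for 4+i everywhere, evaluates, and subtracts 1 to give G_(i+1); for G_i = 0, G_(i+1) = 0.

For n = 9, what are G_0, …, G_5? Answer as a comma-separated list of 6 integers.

G_0 = 9. HB_4(9) = 2·4 + 1. Bump = 11. G_1 = 10.
G_1 = 10. HB_5(10) = 2·5. Bump = 12. G_2 = 11.
G_2 = 11. HB_6(11) = 6 + 5. Bump = 12. G_3 = 11.
G_3 = 11. HB_7(11) = 7 + 4. Bump = 12. G_4 = 11.
G_4 = 11. HB_8(11) = 8 + 3. Bump = 12. G_5 = 11.

9, 10, 11, 11, 11, 11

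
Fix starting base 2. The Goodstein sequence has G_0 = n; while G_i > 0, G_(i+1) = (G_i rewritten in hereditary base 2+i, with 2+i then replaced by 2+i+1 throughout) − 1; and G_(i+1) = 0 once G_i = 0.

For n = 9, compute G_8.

30000003325

(0) 9|_2 = 2^(2 + 1) + 1 ↦ 3^(3 + 1) + 1|_3 = 82 ⇒ 81
(1) 81|_3 = 3^(3 + 1) ↦ 4^(4 + 1)|_4 = 1024 ⇒ 1023
(2) 1023|_4 = 3·4^4 + 3·4^3 + 3·4^2 + 3·4 + 3 ↦ 3·5^5 + 3·5^3 + 3·5^2 + 3·5 + 3|_5 = 9843 ⇒ 9842
(3) 9842|_5 = 3·5^5 + 3·5^3 + 3·5^2 + 3·5 + 2 ↦ 3·6^6 + 3·6^3 + 3·6^2 + 3·6 + 2|_6 = 140744 ⇒ 140743
(4) 140743|_6 = 3·6^6 + 3·6^3 + 3·6^2 + 3·6 + 1 ↦ 3·7^7 + 3·7^3 + 3·7^2 + 3·7 + 1|_7 = 2471827 ⇒ 2471826
(5) 2471826|_7 = 3·7^7 + 3·7^3 + 3·7^2 + 3·7 ↦ 3·8^8 + 3·8^3 + 3·8^2 + 3·8|_8 = 50333400 ⇒ 50333399
(6) 50333399|_8 = 3·8^8 + 3·8^3 + 3·8^2 + 2·8 + 7 ↦ 3·9^9 + 3·9^3 + 3·9^2 + 2·9 + 7|_9 = 1162263922 ⇒ 1162263921
(7) 1162263921|_9 = 3·9^9 + 3·9^3 + 3·9^2 + 2·9 + 6 ↦ 3·10^10 + 3·10^3 + 3·10^2 + 2·10 + 6|_10 = 30000003326 ⇒ 30000003325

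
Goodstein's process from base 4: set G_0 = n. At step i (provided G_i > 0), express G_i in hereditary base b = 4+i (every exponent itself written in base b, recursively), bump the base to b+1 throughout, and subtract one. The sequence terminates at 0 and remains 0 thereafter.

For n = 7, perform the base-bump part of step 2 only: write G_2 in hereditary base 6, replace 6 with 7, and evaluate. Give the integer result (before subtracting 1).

8

base 4: 7 = 4 + 3; at 5: 5 + 3 = 8; next = 7
base 5: 7 = 5 + 2; at 6: 6 + 2 = 8; next = 7
base 6: 7 = 6 + 1; at 7: 7 + 1 = 8; next = 7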